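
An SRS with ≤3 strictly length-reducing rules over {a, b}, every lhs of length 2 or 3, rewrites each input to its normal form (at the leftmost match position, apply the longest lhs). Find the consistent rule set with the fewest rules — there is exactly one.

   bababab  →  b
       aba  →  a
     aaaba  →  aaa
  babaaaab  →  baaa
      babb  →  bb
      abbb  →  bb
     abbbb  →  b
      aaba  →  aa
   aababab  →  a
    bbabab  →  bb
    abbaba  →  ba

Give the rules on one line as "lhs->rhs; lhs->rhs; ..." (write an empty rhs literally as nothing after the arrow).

ab->; bbb->b

  | bababab => babab => bab => b
  | aba => a
  | aaaba => aaa
  | babaaaab => baaaab => baaa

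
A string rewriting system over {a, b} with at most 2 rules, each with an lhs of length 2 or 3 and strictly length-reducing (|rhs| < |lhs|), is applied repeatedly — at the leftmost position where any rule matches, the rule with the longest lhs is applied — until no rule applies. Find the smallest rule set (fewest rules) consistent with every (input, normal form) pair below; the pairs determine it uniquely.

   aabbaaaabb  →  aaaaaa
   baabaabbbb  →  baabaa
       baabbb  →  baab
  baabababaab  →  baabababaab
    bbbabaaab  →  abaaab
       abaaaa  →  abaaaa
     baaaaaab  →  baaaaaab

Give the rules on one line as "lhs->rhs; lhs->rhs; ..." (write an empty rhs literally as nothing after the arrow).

  | aabbaaaabb => aaaaaabb => aaaaaa
  | baabaabbbb => baabaabb => baabaa
  | baabbb => baab
  | baabababaab

abb->a; bbb->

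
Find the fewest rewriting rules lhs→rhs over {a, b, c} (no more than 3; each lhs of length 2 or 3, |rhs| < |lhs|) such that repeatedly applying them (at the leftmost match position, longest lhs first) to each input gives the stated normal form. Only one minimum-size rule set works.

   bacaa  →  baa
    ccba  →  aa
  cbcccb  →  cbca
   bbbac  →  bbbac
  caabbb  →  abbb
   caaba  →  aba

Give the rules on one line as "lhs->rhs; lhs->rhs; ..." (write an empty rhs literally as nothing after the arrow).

  | bacaa => baa
  | ccba => aa
  | cbcccb => cbca
  | bbbac

caa->a; ccb->a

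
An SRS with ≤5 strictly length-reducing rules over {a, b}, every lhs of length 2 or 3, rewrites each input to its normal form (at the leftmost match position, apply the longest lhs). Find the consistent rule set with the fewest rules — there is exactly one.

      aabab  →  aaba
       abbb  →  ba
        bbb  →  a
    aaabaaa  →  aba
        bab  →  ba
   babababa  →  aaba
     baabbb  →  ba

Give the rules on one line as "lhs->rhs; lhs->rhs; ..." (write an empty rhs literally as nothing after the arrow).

  | aabab => aaba
  | abbb => bab => ba
  | bbb => a
  | aaabaaa => aaabba => aabaa => aabb => aba

abb->ba; baa->bb; bab->ba; bbb->a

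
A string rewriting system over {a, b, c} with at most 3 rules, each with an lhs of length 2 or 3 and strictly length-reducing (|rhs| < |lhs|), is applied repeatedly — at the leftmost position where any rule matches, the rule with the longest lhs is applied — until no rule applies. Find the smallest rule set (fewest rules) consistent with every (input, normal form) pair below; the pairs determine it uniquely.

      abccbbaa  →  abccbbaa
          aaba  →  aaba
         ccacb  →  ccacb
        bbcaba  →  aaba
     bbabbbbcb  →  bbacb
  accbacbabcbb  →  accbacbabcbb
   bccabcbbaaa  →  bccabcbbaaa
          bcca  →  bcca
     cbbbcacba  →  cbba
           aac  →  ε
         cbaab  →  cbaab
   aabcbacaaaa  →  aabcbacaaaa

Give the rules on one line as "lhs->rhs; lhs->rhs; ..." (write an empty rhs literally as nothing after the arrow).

  | abccbbaa
  | aaba
  | ccacb
  | bbcaba => aaba

aac->; abb->a; bbc->a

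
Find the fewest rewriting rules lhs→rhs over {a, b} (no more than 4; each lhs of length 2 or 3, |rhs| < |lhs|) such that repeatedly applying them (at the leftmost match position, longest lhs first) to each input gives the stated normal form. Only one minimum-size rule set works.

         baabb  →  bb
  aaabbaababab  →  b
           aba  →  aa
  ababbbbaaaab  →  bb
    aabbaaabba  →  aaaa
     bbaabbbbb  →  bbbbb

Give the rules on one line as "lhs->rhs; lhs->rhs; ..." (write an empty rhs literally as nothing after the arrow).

ab->b; aba->aa; abb->b; bba->b

  | baabb => bab => bb
  | aaabbaababab => aabaababab => aaaababab => aaaaabab => aaaaaab => aaaaab => aaaab => aaab => aab => ab => b
  | aba => aa
  | ababbbbaaaab => aabbbbaaaab => abbbaaaab => bbaaaab => baaab => baab => bab => bb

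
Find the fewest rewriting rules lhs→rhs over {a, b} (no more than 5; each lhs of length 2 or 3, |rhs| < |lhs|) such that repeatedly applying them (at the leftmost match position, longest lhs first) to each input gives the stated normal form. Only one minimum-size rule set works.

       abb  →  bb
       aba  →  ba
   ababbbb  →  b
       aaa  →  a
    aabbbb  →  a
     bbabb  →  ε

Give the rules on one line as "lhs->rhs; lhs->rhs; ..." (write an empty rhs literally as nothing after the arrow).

  | abb => bb
  | aba => ba
  | ababbbb => babbbb => bbbbb => aabb => b
  | aaa => aa => a

aa->a; aab->; ab->b; bbb->aa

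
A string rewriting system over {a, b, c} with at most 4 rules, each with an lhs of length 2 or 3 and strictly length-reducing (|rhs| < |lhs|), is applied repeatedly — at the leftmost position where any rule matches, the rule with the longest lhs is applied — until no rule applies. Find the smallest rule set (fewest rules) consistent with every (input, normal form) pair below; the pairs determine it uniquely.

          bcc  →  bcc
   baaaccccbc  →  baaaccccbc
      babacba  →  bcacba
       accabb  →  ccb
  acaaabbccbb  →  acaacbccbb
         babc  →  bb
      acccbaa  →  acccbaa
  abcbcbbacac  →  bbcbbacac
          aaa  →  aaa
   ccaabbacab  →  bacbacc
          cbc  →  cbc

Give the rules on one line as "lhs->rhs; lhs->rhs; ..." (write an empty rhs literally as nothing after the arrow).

ab->c; abc->b; cca->ba

  | bcc
  | baaaccccbc
  | babacba => bcacba
  | accabb => ababb => cabb => ccb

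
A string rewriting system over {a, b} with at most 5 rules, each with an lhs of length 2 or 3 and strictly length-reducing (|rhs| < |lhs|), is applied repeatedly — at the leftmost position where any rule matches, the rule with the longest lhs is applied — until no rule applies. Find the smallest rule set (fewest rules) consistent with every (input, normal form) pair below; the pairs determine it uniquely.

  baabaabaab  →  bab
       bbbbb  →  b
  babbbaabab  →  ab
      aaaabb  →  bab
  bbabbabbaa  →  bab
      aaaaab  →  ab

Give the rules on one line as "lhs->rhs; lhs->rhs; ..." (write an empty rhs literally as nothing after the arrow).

aa->; aab->ba; bb->b; bba->aa

  | baabaabaab => bbaaabaab => aaaabaab => aabaab => baaab => bab
  | bbbbb => bbbb => bbb => bb => b
  | babbbaabab => babbaabab => baaaabab => baabab => bbaab => aaab => ab
  | aaaabb => aabb => bab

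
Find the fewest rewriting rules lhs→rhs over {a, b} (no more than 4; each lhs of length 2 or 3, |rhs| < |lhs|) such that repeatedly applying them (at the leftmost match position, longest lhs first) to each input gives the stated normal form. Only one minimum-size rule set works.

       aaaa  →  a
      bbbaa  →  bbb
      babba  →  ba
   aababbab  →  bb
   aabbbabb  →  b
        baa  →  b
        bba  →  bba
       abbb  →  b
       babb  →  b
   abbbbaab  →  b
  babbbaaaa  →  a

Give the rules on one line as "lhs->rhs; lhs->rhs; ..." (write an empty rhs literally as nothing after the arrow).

aa->a; ab->b; abb->aa; baa->ab

  | aaaa => aaa => aa => a
  | bbbaa => bbab => bbb
  | babba => baaa => aba => ba
  | aababbab => ababbab => babbab => baaab => abab => bab => bb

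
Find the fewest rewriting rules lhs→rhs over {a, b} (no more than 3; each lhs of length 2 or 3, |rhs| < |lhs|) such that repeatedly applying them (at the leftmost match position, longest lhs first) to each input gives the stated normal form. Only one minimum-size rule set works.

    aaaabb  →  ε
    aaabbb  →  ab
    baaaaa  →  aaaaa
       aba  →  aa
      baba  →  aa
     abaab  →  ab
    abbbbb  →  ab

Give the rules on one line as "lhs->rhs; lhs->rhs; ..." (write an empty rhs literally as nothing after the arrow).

aab->b; ba->a; bb->

  | aaaabb => aabb => bb => ε
  | aaabbb => abbb => ab
  | baaaaa => aaaaa
  | aba => aa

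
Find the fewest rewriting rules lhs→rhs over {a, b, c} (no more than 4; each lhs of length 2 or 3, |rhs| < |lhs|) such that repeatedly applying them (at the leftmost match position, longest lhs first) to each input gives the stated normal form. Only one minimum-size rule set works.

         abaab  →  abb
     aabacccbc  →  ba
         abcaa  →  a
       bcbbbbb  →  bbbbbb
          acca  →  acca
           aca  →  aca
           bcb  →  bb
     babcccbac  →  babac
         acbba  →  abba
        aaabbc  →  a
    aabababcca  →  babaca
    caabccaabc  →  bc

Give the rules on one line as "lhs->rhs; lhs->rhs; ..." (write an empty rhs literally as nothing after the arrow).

aa->; abc->a; bbc->bc; cb->b

  | abaab => abb
  | aabacccbc => bacccbc => baccbc => bacbc => babc => ba
  | abcaa => aaa => a
  | bcbbbbb => bbbbbb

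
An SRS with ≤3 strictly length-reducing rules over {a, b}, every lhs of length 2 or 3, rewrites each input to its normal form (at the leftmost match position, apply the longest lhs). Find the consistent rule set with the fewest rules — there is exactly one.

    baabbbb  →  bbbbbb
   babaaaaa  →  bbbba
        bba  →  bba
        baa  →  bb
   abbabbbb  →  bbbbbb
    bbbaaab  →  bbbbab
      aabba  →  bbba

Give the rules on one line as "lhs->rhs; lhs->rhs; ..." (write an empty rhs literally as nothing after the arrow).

aa->b; abb->bb

  | baabbbb => bbbbbb
  | babaaaaa => babbaaa => bbbaaa => bbbba
  | bba
  | baa => bb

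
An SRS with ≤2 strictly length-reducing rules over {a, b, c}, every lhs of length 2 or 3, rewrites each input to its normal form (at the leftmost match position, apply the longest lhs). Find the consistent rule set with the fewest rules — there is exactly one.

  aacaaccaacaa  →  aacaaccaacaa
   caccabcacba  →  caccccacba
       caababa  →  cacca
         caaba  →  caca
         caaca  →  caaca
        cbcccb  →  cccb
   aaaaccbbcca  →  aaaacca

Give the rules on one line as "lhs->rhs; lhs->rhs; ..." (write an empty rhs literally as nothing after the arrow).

ab->c; bc->

  | aacaaccaacaa
  | caccabcacba => caccccacba
  | caababa => cacaba => cacca
  | caaba => caca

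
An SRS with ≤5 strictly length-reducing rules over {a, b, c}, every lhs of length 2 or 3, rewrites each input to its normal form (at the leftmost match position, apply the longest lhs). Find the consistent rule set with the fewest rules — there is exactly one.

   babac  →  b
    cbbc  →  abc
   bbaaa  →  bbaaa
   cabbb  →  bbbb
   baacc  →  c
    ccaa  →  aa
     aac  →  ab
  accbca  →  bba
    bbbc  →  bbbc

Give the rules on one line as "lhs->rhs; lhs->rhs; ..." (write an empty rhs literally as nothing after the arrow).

ac->b; bab->; ca->b; cb->a

  | babac => ac => b
  | cbbc => abc
  | bbaaa
  | cabbb => bbbb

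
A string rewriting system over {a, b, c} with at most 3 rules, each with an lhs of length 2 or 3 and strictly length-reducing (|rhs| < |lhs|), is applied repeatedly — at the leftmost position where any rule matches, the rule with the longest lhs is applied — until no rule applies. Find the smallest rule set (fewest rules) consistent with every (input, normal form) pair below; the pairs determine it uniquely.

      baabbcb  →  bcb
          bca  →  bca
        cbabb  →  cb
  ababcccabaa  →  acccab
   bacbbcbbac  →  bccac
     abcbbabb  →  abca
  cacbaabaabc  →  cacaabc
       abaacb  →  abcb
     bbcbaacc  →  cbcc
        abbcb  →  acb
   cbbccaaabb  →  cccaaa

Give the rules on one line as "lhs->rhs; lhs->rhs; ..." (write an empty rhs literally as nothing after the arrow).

ba->b; bb->

  | baabbcb => babbcb => bbbcb => bcb
  | bca
  | cbabb => cbbb => cb
  | ababcccabaa => abbcccabaa => acccabaa => acccaba => acccab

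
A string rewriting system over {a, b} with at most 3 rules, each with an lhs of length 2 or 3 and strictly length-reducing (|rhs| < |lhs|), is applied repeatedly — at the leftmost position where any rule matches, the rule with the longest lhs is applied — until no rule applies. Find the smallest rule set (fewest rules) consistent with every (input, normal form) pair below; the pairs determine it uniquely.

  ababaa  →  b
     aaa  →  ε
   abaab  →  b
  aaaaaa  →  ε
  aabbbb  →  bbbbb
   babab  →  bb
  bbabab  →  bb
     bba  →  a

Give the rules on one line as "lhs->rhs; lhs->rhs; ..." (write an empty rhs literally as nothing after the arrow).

  | ababaa => aabaa => bbaa => baa => aa => b
  | aaa => ε
  | abaab => aaab => b
  | aaaaaa => aaa => ε

aa->b; aaa->; ba->a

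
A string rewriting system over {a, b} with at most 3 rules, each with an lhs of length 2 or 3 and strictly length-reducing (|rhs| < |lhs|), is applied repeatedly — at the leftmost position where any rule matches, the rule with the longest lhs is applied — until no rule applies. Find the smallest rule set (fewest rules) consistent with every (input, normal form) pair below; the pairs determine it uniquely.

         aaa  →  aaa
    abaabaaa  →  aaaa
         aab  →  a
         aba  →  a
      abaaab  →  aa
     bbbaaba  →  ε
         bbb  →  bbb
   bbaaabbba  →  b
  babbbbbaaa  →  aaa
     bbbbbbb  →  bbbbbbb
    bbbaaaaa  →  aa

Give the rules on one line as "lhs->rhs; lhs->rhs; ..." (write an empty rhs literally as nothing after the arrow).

ab->; ba->; bab->ba

  | aaa
  | abaabaaa => aabaaa => aaaa
  | aab => a
  | aba => a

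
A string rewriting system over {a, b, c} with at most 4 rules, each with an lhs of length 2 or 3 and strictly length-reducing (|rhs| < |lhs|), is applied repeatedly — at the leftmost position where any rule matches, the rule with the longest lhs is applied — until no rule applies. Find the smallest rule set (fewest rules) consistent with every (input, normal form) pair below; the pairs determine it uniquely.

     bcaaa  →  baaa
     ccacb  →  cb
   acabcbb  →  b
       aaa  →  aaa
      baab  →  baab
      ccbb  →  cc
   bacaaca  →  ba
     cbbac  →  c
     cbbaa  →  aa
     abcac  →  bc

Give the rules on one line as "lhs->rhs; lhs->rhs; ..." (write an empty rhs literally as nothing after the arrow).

  | bcaaa => baaa
  | ccacb => cacb => acb => cb
  | acabcbb => cabcbb => abcbb => bbb => b
  | aaa

abc->b; ac->c; bb->; ca->a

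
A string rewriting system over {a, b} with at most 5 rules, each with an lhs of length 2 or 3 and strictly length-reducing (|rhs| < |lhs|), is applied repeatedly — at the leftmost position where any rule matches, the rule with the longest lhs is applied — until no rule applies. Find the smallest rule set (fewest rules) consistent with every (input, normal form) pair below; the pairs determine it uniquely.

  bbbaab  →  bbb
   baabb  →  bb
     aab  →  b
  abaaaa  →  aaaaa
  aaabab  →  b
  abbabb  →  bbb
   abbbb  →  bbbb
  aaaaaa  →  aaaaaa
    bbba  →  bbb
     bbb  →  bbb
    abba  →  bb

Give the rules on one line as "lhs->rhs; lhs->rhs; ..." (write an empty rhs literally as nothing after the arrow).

  | bbbaab => bbbab => bbb
  | baabb => babb => bb
  | aab => ab => b
  | abaaaa => aaaaa

ab->b; aba->aa; ba->b; bab->b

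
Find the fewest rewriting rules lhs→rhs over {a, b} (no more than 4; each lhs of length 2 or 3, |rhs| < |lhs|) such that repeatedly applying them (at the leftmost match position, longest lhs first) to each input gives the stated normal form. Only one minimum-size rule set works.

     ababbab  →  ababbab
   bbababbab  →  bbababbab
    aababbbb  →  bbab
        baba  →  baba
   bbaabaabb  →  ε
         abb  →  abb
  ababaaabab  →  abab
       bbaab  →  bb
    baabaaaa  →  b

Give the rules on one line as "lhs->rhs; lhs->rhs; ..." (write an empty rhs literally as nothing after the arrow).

aa->b; baa->; bbb->

  | ababbab
  | bbababbab
  | aababbbb => bbabbbb => bbab
  | baba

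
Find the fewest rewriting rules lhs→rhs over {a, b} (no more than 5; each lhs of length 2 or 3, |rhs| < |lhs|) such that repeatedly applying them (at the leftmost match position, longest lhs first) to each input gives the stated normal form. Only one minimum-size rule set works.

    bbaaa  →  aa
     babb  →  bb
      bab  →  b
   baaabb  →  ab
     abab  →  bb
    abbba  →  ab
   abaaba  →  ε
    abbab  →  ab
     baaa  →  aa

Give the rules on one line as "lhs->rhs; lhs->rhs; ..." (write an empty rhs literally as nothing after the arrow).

  | bbaaa => aa
  | babb => bb
  | bab => b
  | baaabb => aabb => ab

aab->a; aba->b; ba->; bba->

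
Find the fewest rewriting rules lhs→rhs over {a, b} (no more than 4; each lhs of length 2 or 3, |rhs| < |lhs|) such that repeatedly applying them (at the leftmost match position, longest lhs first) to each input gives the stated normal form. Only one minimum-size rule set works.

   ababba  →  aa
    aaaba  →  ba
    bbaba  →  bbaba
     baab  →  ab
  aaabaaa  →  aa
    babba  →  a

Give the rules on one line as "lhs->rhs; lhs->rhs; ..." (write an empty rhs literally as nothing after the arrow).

  | ababba => abaa => aa
  | aaaba => ba
  | bbaba
  | baab => ab

aaa->; abb->a; baa->a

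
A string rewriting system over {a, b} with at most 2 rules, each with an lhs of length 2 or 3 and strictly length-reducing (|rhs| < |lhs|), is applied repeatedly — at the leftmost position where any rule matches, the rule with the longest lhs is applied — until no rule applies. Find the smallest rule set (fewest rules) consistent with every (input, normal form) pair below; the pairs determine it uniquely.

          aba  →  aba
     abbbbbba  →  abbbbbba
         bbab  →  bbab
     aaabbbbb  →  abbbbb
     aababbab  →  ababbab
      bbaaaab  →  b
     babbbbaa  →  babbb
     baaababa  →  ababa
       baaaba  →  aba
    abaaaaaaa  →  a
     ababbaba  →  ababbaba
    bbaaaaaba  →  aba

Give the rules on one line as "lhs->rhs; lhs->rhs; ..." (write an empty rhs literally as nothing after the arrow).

  | aba
  | abbbbbba
  | bbab
  | aaabbbbb => aabbbbb => abbbbb

aa->a; baa->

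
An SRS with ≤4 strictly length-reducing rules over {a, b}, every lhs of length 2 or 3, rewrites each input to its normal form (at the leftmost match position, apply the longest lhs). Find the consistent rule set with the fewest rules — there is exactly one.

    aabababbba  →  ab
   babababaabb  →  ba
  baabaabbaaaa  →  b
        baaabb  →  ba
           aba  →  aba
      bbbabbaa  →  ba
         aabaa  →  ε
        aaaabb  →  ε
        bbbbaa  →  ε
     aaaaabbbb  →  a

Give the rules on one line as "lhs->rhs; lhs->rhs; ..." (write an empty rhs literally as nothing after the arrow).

aa->; aab->aa; bab->ba; bb->

  | aabababbba => aaababbba => ababbba => ababba => ababa => abaa => ab
  | babababaabb => baababaabb => baaabaabb => babaabb => baaabb => babb => bab => ba
  | baabaabbaaaa => baaaabbaaaa => baabbaaaa => baabaaaa => baaaaaa => baaaa => baa => b
  | baaabb => babb => bab => ba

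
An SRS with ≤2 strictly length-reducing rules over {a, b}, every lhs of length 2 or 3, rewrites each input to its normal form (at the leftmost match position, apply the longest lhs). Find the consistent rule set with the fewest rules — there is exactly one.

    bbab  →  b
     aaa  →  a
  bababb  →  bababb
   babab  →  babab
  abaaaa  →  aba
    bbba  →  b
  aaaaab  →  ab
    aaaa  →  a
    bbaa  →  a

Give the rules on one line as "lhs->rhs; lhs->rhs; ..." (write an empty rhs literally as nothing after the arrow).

  | bbab => b
  | aaa => aa => a
  | bababb
  | babab

aa->a; bba->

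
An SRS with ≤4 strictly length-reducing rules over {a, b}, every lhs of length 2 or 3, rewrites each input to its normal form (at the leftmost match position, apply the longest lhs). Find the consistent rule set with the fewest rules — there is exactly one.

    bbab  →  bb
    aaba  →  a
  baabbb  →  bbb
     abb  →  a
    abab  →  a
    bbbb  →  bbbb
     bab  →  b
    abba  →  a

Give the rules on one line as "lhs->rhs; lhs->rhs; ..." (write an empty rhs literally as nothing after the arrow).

aa->a; ab->a; bab->b

  | bbab => bb
  | aaba => aba => aa => a
  | baabbb => babbb => bbb
  | abb => ab => a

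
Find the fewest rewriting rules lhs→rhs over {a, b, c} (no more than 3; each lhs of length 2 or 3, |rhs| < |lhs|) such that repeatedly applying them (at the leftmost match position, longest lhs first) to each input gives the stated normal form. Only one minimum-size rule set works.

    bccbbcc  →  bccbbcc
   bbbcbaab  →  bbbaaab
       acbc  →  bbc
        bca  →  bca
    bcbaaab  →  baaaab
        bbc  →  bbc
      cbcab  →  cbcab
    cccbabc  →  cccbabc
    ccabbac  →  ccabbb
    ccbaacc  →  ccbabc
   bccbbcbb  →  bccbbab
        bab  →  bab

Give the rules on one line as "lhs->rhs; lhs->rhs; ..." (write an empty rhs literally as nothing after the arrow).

ac->b; bcb->ba

  | bccbbcc
  | bbbcbaab => bbbaaab
  | acbc => bbc
  | bca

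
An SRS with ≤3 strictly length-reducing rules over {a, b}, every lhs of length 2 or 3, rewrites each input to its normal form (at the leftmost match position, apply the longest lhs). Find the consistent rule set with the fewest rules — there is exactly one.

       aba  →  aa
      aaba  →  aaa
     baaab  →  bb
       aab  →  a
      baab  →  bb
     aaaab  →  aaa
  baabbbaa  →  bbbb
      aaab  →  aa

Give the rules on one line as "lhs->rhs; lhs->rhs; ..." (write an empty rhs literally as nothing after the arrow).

  | aba => aa
  | aaba => aaa
  | baaab => baab => bab => bb
  | aab => a

ab->; aba->aa; ba->b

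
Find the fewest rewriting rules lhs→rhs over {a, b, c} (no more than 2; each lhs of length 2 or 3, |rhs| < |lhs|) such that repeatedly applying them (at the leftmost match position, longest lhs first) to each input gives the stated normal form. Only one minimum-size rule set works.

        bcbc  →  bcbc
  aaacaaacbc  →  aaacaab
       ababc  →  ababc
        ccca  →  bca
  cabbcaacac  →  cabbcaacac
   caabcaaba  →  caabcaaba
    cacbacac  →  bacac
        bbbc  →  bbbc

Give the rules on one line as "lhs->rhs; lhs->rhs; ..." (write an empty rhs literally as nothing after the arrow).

acb->c; cc->b

  | bcbc
  | aaacaaacbc => aaacaacc => aaacaab
  | ababc
  | ccca => bca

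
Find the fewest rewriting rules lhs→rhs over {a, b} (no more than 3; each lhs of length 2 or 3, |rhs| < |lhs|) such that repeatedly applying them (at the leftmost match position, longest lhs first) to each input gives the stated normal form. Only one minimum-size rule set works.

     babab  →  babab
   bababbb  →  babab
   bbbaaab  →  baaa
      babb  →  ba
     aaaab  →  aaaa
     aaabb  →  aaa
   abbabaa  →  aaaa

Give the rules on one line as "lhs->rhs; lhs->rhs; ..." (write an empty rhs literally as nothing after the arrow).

aab->aa; bb->

  | babab
  | bababbb => babab
  | bbbaaab => baaab => baaa
  | babb => ba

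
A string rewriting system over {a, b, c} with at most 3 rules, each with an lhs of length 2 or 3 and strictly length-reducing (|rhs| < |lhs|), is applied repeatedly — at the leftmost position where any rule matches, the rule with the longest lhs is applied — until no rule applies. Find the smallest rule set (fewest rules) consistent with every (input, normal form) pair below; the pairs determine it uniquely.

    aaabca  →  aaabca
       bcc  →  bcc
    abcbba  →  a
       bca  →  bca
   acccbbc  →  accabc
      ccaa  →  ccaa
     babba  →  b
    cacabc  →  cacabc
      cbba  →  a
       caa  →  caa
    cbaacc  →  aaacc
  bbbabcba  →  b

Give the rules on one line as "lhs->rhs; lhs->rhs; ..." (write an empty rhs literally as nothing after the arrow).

  | aaabca
  | bcc
  | abcbba => ababa => aba => a
  | bca

ba->; cb->a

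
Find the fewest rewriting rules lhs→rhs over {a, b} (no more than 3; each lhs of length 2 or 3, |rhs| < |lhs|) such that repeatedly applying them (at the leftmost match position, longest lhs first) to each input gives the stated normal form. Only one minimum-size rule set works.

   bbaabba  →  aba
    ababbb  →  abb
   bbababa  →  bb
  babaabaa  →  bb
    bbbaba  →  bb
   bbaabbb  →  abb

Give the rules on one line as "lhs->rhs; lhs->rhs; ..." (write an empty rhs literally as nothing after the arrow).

aa->b; bba->bb; bbb->a

  | bbaabba => bbabba => bbbba => aba
  | ababbb => abaa => abb
  | bbababa => bbbaba => aaba => bba => bb
  | babaabaa => babbbaa => baaaa => bbaa => bba => bb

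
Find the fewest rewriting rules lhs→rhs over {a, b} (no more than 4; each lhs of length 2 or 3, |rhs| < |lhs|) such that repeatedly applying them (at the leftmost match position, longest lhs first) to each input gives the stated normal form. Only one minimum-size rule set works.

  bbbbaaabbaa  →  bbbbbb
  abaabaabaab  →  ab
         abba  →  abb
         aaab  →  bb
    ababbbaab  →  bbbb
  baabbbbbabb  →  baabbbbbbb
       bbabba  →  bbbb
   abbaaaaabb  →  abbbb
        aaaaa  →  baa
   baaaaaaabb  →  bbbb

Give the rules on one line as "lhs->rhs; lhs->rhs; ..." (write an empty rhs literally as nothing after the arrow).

  | bbbbaaabbaa => bbbbaabbaa => bbbbabbaa => bbbbbbaa => bbbbbba => bbbbbb
  | abaabaabaab => abaabaab => abaab => ab
  | abba => abb
  | aaab => bb

aaa->b; aba->; bba->bb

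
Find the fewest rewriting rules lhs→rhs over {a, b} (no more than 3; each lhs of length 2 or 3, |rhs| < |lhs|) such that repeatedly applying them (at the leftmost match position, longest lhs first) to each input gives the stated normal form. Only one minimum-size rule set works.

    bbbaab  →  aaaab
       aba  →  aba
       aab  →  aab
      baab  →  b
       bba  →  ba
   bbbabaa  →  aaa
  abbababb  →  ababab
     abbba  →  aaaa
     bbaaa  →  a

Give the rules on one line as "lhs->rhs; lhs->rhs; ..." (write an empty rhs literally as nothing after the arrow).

baa->; bb->b; bbb->aa

  | bbbaab => aaaab
  | aba
  | aab
  | baab => b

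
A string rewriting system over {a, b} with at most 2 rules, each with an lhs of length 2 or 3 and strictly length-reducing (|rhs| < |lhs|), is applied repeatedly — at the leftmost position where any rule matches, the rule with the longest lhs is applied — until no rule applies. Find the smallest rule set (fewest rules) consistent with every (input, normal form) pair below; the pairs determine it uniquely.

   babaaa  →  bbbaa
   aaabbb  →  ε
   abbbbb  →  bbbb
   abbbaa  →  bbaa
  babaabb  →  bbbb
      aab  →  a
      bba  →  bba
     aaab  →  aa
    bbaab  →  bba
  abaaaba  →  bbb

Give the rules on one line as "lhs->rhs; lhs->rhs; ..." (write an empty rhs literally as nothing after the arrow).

ab->; aba->bb

  | babaaa => bbbaa
  | aaabbb => aabb => ab => ε
  | abbbbb => bbbb
  | abbbaa => bbaa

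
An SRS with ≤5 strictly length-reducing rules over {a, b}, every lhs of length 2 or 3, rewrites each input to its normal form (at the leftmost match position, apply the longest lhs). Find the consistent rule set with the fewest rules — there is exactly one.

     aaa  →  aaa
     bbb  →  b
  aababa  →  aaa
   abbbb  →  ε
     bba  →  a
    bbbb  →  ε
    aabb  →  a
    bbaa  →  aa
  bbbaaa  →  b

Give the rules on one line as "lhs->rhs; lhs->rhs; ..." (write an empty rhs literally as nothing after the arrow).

abb->; ba->b; bab->; bb->

  | aaa
  | bbb => b
  | aababa => aaa
  | abbbb => bb => ε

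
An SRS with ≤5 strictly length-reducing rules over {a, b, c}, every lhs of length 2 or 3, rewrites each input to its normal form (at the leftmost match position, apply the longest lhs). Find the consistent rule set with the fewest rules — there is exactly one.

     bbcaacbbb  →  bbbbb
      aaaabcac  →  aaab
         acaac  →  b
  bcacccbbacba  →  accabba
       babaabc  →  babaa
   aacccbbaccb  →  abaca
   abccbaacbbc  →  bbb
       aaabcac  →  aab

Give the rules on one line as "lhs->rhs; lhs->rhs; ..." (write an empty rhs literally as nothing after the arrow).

aac->b; acb->b; bc->; cb->a

  | bbcaacbbb => baacbbb => bbbbb
  | aaaabcac => aaaaac => aaab
  | acaac => acb => b
  | bcacccbbacba => acccbbacba => accabacba => accabba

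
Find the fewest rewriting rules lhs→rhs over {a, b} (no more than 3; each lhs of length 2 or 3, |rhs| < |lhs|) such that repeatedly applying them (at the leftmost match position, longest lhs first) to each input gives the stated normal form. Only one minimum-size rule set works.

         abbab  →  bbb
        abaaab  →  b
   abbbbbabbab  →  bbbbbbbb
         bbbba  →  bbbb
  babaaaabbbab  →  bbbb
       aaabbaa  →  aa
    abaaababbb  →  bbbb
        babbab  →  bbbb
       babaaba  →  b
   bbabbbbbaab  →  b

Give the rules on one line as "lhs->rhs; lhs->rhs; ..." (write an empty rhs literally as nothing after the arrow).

  | abbab => bbab => bbb
  | abaaab => baaab => aaab => aab => ab => b
  | abbbbbabbab => bbbbbabbab => bbbbbbbab => bbbbbbbb
  | bbbba => bbbb

ab->b; ba->b; baa->aa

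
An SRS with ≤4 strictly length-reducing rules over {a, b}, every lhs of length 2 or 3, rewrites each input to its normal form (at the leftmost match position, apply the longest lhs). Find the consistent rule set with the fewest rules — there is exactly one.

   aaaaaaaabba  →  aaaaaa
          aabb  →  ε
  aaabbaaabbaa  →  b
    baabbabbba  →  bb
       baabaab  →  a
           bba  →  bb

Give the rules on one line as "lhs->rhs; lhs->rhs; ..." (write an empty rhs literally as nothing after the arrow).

  | aaaaaaaabba => aaaaaaaba => aaaaaaab => aaaaaa
  | aabb => ab => ε
  | aaabbaaabbaa => aabaaabbaa => aabaabbaa => aababbaa => aabbbaa => abbaa => baa => ba => b
  | baabbabbba => babbabbba => babbba => bba => bb

ab->; aba->ab; ba->b; bab->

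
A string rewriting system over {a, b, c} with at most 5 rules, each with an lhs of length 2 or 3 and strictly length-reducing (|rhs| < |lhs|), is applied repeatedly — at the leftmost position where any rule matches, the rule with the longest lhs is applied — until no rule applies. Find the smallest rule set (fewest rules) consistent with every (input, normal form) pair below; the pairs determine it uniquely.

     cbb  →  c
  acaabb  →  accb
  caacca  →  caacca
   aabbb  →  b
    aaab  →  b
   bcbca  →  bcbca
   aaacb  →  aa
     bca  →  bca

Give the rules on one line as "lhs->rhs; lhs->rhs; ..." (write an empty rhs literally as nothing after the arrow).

  | cbb => c
  | acaabb => acabb => accb
  | caacca
  | aabbb => abbb => bbb => b

ab->b; acb->; bb->; cab->cc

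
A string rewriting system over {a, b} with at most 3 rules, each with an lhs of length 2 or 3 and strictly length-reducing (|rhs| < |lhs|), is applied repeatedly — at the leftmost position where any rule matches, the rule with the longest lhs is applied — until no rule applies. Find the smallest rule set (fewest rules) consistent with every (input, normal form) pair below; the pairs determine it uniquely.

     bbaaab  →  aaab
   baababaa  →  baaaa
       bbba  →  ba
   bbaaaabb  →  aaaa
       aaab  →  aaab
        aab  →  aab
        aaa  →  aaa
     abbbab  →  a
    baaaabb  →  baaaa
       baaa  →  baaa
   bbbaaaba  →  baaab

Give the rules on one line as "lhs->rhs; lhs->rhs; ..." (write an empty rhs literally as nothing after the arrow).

aba->ab; bb->

  | bbaaab => aaab
  | baababaa => baabbaa => baaaa
  | bbba => ba
  | bbaaaabb => aaaabb => aaaa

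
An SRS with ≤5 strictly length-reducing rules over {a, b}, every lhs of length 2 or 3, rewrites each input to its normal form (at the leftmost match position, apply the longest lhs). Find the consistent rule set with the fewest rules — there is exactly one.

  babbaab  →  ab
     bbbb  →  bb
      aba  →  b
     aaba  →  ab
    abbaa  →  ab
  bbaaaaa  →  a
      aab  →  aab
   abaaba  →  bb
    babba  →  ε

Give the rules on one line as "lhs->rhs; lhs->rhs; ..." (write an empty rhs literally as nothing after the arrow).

  | babbaab => bbbaab => baaab => ab
  | bbbb => bab => bb
  | aba => b
  | aaba => ab

aba->b; ba->b; baa->; bbb->ba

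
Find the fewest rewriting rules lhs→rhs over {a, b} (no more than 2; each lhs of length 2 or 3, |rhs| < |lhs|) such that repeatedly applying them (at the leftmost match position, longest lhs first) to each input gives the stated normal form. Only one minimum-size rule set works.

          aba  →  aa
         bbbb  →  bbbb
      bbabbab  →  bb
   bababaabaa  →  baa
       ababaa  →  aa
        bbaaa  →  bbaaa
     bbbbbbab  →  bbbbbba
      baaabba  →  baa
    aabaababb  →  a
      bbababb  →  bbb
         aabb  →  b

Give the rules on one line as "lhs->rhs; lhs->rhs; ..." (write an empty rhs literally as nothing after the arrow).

aab->; ab->a

  | aba => aa
  | bbbb
  | bbabbab => bbabab => bbaab => bb
  | bababaabaa => baabaabaa => baabaa => baa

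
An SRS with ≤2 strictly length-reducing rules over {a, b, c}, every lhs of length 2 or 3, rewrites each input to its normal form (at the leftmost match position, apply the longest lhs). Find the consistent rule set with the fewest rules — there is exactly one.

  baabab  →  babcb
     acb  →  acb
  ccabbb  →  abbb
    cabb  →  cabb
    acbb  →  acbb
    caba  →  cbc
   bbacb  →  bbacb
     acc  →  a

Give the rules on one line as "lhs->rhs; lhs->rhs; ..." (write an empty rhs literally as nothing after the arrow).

aba->bc; cc->

  | baabab => babcb
  | acb
  | ccabbb => abbb
  | cabb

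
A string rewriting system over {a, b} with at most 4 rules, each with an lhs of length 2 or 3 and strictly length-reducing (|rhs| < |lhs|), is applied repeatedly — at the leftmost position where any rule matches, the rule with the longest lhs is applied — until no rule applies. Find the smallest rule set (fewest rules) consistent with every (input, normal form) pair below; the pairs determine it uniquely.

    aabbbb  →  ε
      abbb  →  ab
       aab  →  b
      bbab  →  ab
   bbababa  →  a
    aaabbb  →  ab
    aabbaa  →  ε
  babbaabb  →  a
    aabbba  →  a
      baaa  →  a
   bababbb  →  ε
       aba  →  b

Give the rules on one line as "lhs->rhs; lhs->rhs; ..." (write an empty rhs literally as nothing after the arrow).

  | aabbbb => bbbb => bb => ε
  | abbb => ab
  | aab => b
  | bbab => ab

aa->; aba->b; ba->a; bb->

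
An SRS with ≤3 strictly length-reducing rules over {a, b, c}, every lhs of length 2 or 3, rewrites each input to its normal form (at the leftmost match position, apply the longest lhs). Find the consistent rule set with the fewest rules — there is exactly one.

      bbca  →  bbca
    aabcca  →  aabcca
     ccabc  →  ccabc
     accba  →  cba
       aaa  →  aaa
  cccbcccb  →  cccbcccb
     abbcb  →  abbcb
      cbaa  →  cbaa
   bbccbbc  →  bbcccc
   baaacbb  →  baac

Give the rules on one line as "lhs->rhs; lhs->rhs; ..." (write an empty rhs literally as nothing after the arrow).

  | bbca
  | aabcca
  | ccabc
  | accba => cba

acc->c; cbb->cc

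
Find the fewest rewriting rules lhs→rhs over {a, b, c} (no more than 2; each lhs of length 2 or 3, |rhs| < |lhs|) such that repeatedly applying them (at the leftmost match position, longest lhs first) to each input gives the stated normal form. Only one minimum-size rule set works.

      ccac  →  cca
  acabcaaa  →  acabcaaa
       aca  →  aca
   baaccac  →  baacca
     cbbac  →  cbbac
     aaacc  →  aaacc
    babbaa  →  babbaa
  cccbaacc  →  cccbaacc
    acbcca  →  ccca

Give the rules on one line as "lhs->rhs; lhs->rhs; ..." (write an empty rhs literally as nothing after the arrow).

acb->c; cac->ca

  | ccac => cca
  | acabcaaa
  | aca
  | baaccac => baacca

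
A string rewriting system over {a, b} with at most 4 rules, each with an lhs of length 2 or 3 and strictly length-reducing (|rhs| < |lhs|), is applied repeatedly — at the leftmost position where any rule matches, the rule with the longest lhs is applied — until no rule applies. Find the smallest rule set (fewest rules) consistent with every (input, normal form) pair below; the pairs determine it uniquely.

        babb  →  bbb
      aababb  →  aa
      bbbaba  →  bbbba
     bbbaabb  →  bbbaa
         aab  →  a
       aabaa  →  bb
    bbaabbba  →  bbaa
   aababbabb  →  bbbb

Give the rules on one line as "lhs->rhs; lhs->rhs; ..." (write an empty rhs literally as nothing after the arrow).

aaa->bb; ab->; abb->a; bab->bb

  | babb => bbb
  | aababb => aabb => aa
  | bbbaba => bbbba
  | bbbaabb => bbbaa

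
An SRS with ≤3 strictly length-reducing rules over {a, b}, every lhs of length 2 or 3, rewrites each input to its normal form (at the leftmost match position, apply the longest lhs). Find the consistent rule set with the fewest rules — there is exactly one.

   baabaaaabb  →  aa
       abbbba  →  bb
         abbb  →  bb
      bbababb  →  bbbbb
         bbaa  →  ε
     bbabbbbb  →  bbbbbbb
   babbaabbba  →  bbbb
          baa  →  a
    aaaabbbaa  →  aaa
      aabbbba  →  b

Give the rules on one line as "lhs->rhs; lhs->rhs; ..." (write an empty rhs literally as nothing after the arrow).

  | baabaaaabb => abaaaabb => aaaabb => aaab => aa
  | abbbba => bbba => bb
  | abbb => bb
  | bbababb => bbbabb => bbbbb

ab->; ba->; bab->bb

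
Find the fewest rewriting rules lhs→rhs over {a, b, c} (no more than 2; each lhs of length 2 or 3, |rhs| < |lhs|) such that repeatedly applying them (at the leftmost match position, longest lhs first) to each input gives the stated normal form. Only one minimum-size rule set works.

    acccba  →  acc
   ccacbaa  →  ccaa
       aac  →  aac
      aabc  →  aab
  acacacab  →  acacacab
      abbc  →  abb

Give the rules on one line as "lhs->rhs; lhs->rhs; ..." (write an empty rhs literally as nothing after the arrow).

  | acccba => acc
  | ccacbaa => ccaa
  | aac
  | aabc => aab

bc->b; cba->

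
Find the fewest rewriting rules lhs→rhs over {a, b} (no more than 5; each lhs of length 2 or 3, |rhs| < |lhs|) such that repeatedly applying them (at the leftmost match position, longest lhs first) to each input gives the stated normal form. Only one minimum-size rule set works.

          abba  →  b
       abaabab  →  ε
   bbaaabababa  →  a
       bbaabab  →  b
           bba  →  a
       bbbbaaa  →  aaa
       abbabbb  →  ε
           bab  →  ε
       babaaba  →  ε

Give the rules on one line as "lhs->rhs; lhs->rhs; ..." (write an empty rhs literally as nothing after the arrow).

  | abba => ba => b
  | abaabab => babab => bbab => ab => ε
  | bbaaabababa => aaabababa => aabbaba => ababa => bba => a
  | bbaabab => aabab => abb => b

ab->; aba->b; ba->b; bb->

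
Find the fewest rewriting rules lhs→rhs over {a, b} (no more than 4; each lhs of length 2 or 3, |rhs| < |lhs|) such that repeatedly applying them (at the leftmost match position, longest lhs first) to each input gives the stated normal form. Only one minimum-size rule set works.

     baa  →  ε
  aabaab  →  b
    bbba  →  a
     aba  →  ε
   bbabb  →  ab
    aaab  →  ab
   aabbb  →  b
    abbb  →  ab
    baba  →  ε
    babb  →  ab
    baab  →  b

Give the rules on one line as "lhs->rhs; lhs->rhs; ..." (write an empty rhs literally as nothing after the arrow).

  | baa => aa => ε
  | aabaab => baab => aab => b
  | bbba => bba => ba => a
  | aba => aa => ε

aa->; ba->a; bb->b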